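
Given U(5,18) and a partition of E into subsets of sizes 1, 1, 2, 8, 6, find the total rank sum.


r(Ai) = min(|Ai|, 5) for each part.
Sum = min(1,5) + min(1,5) + min(2,5) + min(8,5) + min(6,5)
    = 1 + 1 + 2 + 5 + 5
    = 14.

14


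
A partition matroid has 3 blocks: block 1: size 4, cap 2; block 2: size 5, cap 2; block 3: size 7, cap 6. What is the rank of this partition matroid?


Rank of a partition matroid = sum of min(|Si|, ci) for each block.
= min(4,2) + min(5,2) + min(7,6)
= 2 + 2 + 6
= 10.

10


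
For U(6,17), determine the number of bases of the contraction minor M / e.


Contracting e from U(6,17) gives U(5,16).
Bases of U(5,16) = C(16,5) = 16! / (5! * 11!) = 4368.

4368


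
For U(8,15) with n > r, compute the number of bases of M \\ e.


Deleting e from U(8,15) gives U(8,14) since n > r.
Bases of U(8,14) = C(14,8) = 3003.

3003


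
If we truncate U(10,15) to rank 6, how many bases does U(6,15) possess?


Truncating U(10,15) to rank 6 gives U(6,15).
Bases of U(6,15) are all 6-element subsets of 15 elements.
Number of bases = C(15,6) = 15! / (6! * 9!) = 5005.

5005


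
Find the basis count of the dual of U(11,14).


The dual of U(r,n) is U(n-r, n) = U(3,14).
Bases of U(3,14) are all (3)-element subsets.
|B(M*)| = C(14,3) = 14! / (3! * 11!) = 364.

364


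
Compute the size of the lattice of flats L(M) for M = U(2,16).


Flats of U(2,16): every subset of size < 2 is a flat, plus E itself.
Count = C(16,0) + C(16,1) + 1
     = 1 + 16 + 1
     = 18.

18


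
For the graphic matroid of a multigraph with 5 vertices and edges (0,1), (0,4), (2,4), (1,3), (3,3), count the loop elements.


In a graphic matroid, a loop is a self-loop edge (u,u) with rank 0.
Examining all 5 edges for self-loops...
Self-loops found: (3,3)
Number of loops = 1.

1


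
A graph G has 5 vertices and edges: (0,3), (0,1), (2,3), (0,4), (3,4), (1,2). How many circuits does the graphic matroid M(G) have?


A circuit in a graphic matroid = edge set of a simple cycle.
G has 5 vertices and 6 edges.
Enumerating all minimal edge subsets forming cycles...
Total circuits found: 3.

3


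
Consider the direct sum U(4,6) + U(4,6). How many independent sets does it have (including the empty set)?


For a direct sum, |I(M1+M2)| = |I(M1)| * |I(M2)|.
|I(U(4,6))| = sum C(6,k) for k=0..4 = 57.
|I(U(4,6))| = sum C(6,k) for k=0..4 = 57.
Total = 57 * 57 = 3249.

3249


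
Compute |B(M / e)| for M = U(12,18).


Contracting e from U(12,18) gives U(11,17).
Bases of U(11,17) = C(17,11) = 12376.

12376


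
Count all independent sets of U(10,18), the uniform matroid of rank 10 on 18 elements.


Independent sets of U(10,18) are all subsets of size <= 10.
Count = C(18,0) + C(18,1) + C(18,2) + C(18,3) + C(18,4) + C(18,5) + C(18,6) + C(18,7) + C(18,8) + C(18,9) + C(18,10)
     = 1 + 18 + 153 + 816 + 3060 + 8568 + 18564 + 31824 + 43758 + 48620 + 43758
     = 199140.

199140


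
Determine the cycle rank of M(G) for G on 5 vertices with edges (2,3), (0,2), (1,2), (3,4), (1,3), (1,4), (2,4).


Cycle rank (nullity) = |E| - r(M) = |E| - (|V| - c).
|E| = 7, |V| = 5, c = 1.
Nullity = 7 - (5 - 1) = 7 - 4 = 3.

3


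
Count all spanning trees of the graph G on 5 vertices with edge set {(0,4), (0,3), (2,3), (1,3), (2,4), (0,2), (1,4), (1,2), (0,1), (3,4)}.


By Kirchhoff's matrix tree theorem, the number of spanning trees equals
the determinant of any cofactor of the Laplacian matrix L.
G has 5 vertices and 10 edges.
Computing the (4 x 4) cofactor determinant gives 125.

125


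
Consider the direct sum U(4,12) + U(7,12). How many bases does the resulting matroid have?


Bases of a direct sum M1 + M2: |B| = |B(M1)| * |B(M2)|.
|B(U(4,12))| = C(12,4) = 495.
|B(U(7,12))| = C(12,7) = 792.
Total bases = 495 * 792 = 392040.

392040


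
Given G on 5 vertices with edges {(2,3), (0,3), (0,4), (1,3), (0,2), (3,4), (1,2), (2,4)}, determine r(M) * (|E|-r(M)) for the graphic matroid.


r(M) = |V| - c = 5 - 1 = 4.
nullity = |E| - r(M) = 8 - 4 = 4.
Product = 4 * 4 = 16.

16


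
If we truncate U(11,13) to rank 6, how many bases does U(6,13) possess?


Truncating U(11,13) to rank 6 gives U(6,13).
Bases of U(6,13) are all 6-element subsets of 13 elements.
Number of bases = (13 choose 6) = 1716.

1716


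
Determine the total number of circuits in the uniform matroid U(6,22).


In U(6,22), circuits are the (7)-element subsets.
Any set of 7 elements is dependent, and removing any one element gives
an independent set of size 6, so it is a minimal dependent set.
Number of circuits = (22 choose 7) = 170544.

170544


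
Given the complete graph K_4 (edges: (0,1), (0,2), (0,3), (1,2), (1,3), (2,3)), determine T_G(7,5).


T(K_4; x,y) = x^3 + 3x^2 + 4xy + 2x + y^3 + 3y^2 + 2y.
Substituting x=7, y=5:
= 343 + 147 + 140 + 14 + 125 + 75 + 10
= 854.

854


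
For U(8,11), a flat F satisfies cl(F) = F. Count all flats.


Flats of U(8,11): every subset of size < 8 is a flat, plus E itself.
Count = C(11,0) + C(11,1) + C(11,2) + C(11,3) + C(11,4) + C(11,5) + C(11,6) + C(11,7) + 1
     = 1 + 11 + 55 + 165 + 330 + 462 + 462 + 330 + 1
     = 1817.

1817


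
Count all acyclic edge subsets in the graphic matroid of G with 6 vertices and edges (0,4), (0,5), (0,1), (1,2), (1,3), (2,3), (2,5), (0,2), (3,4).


An independent set in a graphic matroid is an acyclic edge subset.
G has 6 vertices and 9 edges.
Enumerate all 2^9 = 512 subsets, checking for acyclicity.
Total independent sets = 292.

292


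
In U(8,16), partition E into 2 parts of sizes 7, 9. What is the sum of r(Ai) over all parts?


r(Ai) = min(|Ai|, 8) for each part.
Sum = min(7,8) + min(9,8)
    = 7 + 8
    = 15.

15


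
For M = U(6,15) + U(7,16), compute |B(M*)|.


(M1+M2)* = M1* + M2*.
M1* = U(9,15), bases: C(15,9) = 5005.
M2* = U(9,16), bases: C(16,9) = 11440.
|B(M*)| = 5005 * 11440 = 57257200.

57257200


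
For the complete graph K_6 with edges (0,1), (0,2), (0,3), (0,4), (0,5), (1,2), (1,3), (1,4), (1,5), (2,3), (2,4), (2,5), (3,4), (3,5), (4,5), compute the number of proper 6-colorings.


P(K_6, k) = k(k-1)(k-2)...(k-5).
P(6) = (6) * (5) * (4) * (3) * (2) * (1) = 720.

720


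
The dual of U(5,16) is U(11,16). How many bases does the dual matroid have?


The dual of U(r,n) is U(n-r, n) = U(11,16).
Bases of U(11,16) are all (11)-element subsets.
|B(M*)| = C(16,11) = 16! / (11! * 5!) = 4368.

4368


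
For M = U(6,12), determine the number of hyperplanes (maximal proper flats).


Hyperplanes of U(6,12) are flats of rank 5.
In a uniform matroid, these are exactly the (5)-element subsets.
Count = C(12,5) = 12! / (5! * 7!) = 792.

792


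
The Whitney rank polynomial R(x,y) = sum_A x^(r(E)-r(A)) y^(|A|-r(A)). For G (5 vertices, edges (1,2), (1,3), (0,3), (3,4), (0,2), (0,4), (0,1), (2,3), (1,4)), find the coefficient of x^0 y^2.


R(x,y) = sum over A in 2^E of x^(r(E)-r(A)) * y^(|A|-r(A)).
G has 5 vertices, 9 edges. r(E) = 4.
Enumerate all 2^9 = 512 subsets.
Count subsets with r(E)-r(A)=0 and |A|-r(A)=2: 82.

82


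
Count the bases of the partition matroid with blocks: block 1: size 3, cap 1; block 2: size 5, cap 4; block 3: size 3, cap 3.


A basis picks exactly ci elements from block i.
Number of bases = product of C(|Si|, ci).
= C(3,1) * C(5,4) * C(3,3)
= 3 * 5 * 1
= 15.

15


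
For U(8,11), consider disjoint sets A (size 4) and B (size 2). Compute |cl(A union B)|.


|A union B| = 4 + 2 = 6 (disjoint).
In U(8,11), cl(S) = S if |S| < 8, else cl(S) = E.
Since 6 < 8, cl(A union B) = A union B.
|cl(A union B)| = 6.

6


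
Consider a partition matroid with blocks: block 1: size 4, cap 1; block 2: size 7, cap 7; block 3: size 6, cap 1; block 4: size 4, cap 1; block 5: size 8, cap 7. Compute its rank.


Rank of a partition matroid = sum of min(|Si|, ci) for each block.
= min(4,1) + min(7,7) + min(6,1) + min(4,1) + min(8,7)
= 1 + 7 + 1 + 1 + 7
= 17.

17


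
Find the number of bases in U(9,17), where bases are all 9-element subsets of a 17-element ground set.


Bases of U(9,17) are all 9-element subsets of the 17-element ground set.
Number of bases = C(17,9).
(17 choose 9) = 24310.

24310


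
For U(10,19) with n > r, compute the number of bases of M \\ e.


Deleting e from U(10,19) gives U(10,18) since n > r.
Bases of U(10,18) = (18 choose 10) = 43758.

43758


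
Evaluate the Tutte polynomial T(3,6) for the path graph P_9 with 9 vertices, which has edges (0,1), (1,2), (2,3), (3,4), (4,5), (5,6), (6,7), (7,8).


A path on 9 vertices is a tree with 8 edges.
T(x,y) = x^(8) for any tree.
T(3,6) = 3^8 = 6561.

6561


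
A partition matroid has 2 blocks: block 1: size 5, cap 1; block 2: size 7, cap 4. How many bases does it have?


A basis picks exactly ci elements from block i.
Number of bases = product of C(|Si|, ci).
= C(5,1) * C(7,4)
= 5 * 35
= 175.

175


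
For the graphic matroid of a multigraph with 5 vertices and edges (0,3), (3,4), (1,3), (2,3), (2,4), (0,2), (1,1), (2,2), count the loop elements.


In a graphic matroid, a loop is a self-loop edge (u,u) with rank 0.
Examining all 8 edges for self-loops...
Self-loops found: (1,1), (2,2)
Number of loops = 2.

2


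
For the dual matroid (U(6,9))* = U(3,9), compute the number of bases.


The dual of U(r,n) is U(n-r, n) = U(3,9).
Bases of U(3,9) are all (3)-element subsets.
|B(M*)| = C(9,3) = (9 * 8 * 7) / (1 * 2 * 3) = 84.

84


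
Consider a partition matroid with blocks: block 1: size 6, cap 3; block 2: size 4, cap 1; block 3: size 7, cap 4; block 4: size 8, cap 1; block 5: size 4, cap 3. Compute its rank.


Rank of a partition matroid = sum of min(|Si|, ci) for each block.
= min(6,3) + min(4,1) + min(7,4) + min(8,1) + min(4,3)
= 3 + 1 + 4 + 1 + 3
= 12.

12


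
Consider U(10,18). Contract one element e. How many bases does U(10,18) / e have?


Contracting e from U(10,18) gives U(9,17).
Bases of U(9,17) = C(17,9) = 24310.

24310


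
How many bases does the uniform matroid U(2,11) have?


Bases of U(2,11) are all 2-element subsets of the 11-element ground set.
Number of bases = C(11,2).
C(11,2) = (11 * 10) / (1 * 2) = 55.

55


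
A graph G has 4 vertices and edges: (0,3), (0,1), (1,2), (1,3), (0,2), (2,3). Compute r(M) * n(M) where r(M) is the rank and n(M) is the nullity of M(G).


r(M) = |V| - c = 4 - 1 = 3.
nullity = |E| - r(M) = 6 - 3 = 3.
Product = 3 * 3 = 9.

9


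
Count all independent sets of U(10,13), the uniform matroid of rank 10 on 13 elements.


Independent sets of U(10,13) are all subsets of size <= 10.
Count = C(13,0) + C(13,1) + C(13,2) + C(13,3) + C(13,4) + C(13,5) + C(13,6) + C(13,7) + C(13,8) + C(13,9) + C(13,10)
     = 1 + 13 + 78 + 286 + 715 + 1287 + 1716 + 1716 + 1287 + 715 + 286
     = 8100.

8100


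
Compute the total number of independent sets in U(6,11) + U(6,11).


For a direct sum, |I(M1+M2)| = |I(M1)| * |I(M2)|.
|I(U(6,11))| = sum C(11,k) for k=0..6 = 1486.
|I(U(6,11))| = sum C(11,k) for k=0..6 = 1486.
Total = 1486 * 1486 = 2208196.

2208196


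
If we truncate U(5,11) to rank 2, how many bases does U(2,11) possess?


Truncating U(5,11) to rank 2 gives U(2,11).
Bases of U(2,11) are all 2-element subsets of 11 elements.
Number of bases = C(11,2) = 11! / (2! * 9!) = 55.

55


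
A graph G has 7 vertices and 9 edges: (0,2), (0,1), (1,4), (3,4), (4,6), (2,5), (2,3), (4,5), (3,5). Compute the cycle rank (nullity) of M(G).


Cycle rank (nullity) = |E| - r(M) = |E| - (|V| - c).
|E| = 9, |V| = 7, c = 1.
Nullity = 9 - (7 - 1) = 9 - 6 = 3.

3


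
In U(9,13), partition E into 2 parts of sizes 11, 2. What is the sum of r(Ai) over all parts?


r(Ai) = min(|Ai|, 9) for each part.
Sum = min(11,9) + min(2,9)
    = 9 + 2
    = 11.

11


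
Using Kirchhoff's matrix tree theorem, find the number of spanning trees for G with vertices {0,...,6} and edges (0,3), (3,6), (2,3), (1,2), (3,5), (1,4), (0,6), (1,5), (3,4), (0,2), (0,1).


By Kirchhoff's matrix tree theorem, the number of spanning trees equals
the determinant of any cofactor of the Laplacian matrix L.
G has 7 vertices and 11 edges.
Computing the (6 x 6) cofactor determinant gives 160.

160


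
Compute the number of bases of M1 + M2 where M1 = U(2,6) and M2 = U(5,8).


Bases of a direct sum M1 + M2: |B| = |B(M1)| * |B(M2)|.
|B(U(2,6))| = C(6,2) = 15.
|B(U(5,8))| = C(8,5) = 56.
Total bases = 15 * 56 = 840.

840


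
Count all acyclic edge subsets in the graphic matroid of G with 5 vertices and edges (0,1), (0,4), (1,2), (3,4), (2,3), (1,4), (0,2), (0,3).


An independent set in a graphic matroid is an acyclic edge subset.
G has 5 vertices and 8 edges.
Enumerate all 2^8 = 256 subsets, checking for acyclicity.
Total independent sets = 134.

134


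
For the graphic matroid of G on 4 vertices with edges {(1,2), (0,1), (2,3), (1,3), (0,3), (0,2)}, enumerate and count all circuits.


A circuit in a graphic matroid = edge set of a simple cycle.
G has 4 vertices and 6 edges.
Enumerating all minimal edge subsets forming cycles...
Total circuits found: 7.

7


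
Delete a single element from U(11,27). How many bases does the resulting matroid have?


Deleting e from U(11,27) gives U(11,26) since n > r.
Bases of U(11,26) = C(26,11) = 7726160.

7726160


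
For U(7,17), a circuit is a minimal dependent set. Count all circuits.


In U(7,17), circuits are the (8)-element subsets.
Any set of 8 elements is dependent, and removing any one element gives
an independent set of size 7, so it is a minimal dependent set.
Number of circuits = (17 choose 8) = 24310.

24310


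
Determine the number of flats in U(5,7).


Flats of U(5,7): every subset of size < 5 is a flat, plus E itself.
Count = C(7,0) + C(7,1) + C(7,2) + C(7,3) + C(7,4) + 1
     = 1 + 7 + 21 + 35 + 35 + 1
     = 100.

100


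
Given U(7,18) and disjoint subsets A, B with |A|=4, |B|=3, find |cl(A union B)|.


|A union B| = 4 + 3 = 7 (disjoint).
In U(7,18), cl(S) = S if |S| < 7, else cl(S) = E.
Since 7 >= 7, cl(A union B) = E.
|cl(A union B)| = 18.

18


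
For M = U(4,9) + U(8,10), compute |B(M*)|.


(M1+M2)* = M1* + M2*.
M1* = U(5,9), bases: C(9,5) = 126.
M2* = U(2,10), bases: C(10,2) = 45.
|B(M*)| = 126 * 45 = 5670.

5670


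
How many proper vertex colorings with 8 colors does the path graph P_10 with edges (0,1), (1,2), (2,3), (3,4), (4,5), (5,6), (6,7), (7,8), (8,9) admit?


P(P_10, k) = k * (k-1)^(9).
P(8) = 8 * 7^9 = 8 * 40353607 = 322828856.

322828856


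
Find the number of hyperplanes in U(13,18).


Hyperplanes of U(13,18) are flats of rank 12.
In a uniform matroid, these are exactly the (12)-element subsets.
Count = (18 choose 12) = 18564.

18564


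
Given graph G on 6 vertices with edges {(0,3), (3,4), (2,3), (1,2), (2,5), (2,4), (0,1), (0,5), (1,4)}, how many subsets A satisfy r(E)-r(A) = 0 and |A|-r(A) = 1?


R(x,y) = sum over A in 2^E of x^(r(E)-r(A)) * y^(|A|-r(A)).
G has 6 vertices, 9 edges. r(E) = 5.
Enumerate all 2^9 = 512 subsets.
Count subsets with r(E)-r(A)=0 and |A|-r(A)=1: 72.

72


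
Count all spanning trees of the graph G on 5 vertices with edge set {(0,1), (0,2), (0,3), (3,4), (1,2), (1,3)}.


By Kirchhoff's matrix tree theorem, the number of spanning trees equals
the determinant of any cofactor of the Laplacian matrix L.
G has 5 vertices and 6 edges.
Computing the (4 x 4) cofactor determinant gives 8.

8


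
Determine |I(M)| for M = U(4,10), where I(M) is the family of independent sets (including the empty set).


Independent sets of U(4,10) are all subsets of size <= 4.
Count = C(10,0) + C(10,1) + C(10,2) + C(10,3) + C(10,4)
     = 1 + 10 + 45 + 120 + 210
     = 386.

386


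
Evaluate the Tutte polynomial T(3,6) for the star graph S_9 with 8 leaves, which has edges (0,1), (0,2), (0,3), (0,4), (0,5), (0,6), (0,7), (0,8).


A star on 9 vertices is a tree with 8 edges.
T(x,y) = x^(8) for any tree.
T(3,6) = 3^8 = 6561.

6561


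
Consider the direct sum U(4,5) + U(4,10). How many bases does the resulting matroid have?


Bases of a direct sum M1 + M2: |B| = |B(M1)| * |B(M2)|.
|B(U(4,5))| = C(5,4) = 5.
|B(U(4,10))| = C(10,4) = 210.
Total bases = 5 * 210 = 1050.

1050


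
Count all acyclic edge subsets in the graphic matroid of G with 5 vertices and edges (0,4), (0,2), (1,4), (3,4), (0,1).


An independent set in a graphic matroid is an acyclic edge subset.
G has 5 vertices and 5 edges.
Enumerate all 2^5 = 32 subsets, checking for acyclicity.
Total independent sets = 28.

28


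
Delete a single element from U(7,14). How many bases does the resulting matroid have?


Deleting e from U(7,14) gives U(7,13) since n > r.
Bases of U(7,13) = C(13,7) = 13! / (7! * 6!) = 1716.

1716


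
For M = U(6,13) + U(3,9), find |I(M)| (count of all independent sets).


For a direct sum, |I(M1+M2)| = |I(M1)| * |I(M2)|.
|I(U(6,13))| = sum C(13,k) for k=0..6 = 4096.
|I(U(3,9))| = sum C(9,k) for k=0..3 = 130.
Total = 4096 * 130 = 532480.

532480


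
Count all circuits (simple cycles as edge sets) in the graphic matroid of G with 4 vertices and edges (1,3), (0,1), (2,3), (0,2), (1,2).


A circuit in a graphic matroid = edge set of a simple cycle.
G has 4 vertices and 5 edges.
Enumerating all minimal edge subsets forming cycles...
Total circuits found: 3.

3


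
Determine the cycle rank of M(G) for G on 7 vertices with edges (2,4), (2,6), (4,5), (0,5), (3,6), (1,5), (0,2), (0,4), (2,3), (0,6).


Cycle rank (nullity) = |E| - r(M) = |E| - (|V| - c).
|E| = 10, |V| = 7, c = 1.
Nullity = 10 - (7 - 1) = 10 - 6 = 4.

4


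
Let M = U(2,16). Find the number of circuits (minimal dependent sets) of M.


In U(2,16), circuits are the (3)-element subsets.
Any set of 3 elements is dependent, and removing any one element gives
an independent set of size 2, so it is a minimal dependent set.
Number of circuits = (16 choose 3) = 560.

560


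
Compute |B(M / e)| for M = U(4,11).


Contracting e from U(4,11) gives U(3,10).
Bases of U(3,10) = C(10,3) = (10 * 9 * 8) / (1 * 2 * 3) = 120.

120


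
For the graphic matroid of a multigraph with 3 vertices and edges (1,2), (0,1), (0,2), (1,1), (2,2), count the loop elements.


In a graphic matroid, a loop is a self-loop edge (u,u) with rank 0.
Examining all 5 edges for self-loops...
Self-loops found: (1,1), (2,2)
Number of loops = 2.

2


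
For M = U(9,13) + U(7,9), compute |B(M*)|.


(M1+M2)* = M1* + M2*.
M1* = U(4,13), bases: C(13,4) = 715.
M2* = U(2,9), bases: C(9,2) = 36.
|B(M*)| = 715 * 36 = 25740.

25740


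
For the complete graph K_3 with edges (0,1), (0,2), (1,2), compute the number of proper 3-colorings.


P(K_3, k) = k(k-1)(k-2)...(k-2).
P(3) = (3) * (2) * (1) = 6.

6


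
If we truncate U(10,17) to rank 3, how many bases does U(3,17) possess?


Truncating U(10,17) to rank 3 gives U(3,17).
Bases of U(3,17) are all 3-element subsets of 17 elements.
Number of bases = (17 choose 3) = 680.

680


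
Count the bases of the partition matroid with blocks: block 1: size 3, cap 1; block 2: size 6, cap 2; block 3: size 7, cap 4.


A basis picks exactly ci elements from block i.
Number of bases = product of C(|Si|, ci).
= C(3,1) * C(6,2) * C(7,4)
= 3 * 15 * 35
= 1575.

1575


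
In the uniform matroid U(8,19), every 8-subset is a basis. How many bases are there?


Bases of U(8,19) are all 8-element subsets of the 19-element ground set.
Number of bases = C(19,8).
(19 choose 8) = 75582.

75582


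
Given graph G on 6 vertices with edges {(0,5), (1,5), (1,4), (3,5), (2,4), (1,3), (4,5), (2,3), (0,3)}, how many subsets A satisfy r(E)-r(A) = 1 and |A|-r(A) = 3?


R(x,y) = sum over A in 2^E of x^(r(E)-r(A)) * y^(|A|-r(A)).
G has 6 vertices, 9 edges. r(E) = 5.
Enumerate all 2^9 = 512 subsets.
Count subsets with r(E)-r(A)=1 and |A|-r(A)=3: 2.

2


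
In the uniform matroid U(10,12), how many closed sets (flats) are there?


Flats of U(10,12): every subset of size < 10 is a flat, plus E itself.
Count = (12 choose 0) + (12 choose 1) + (12 choose 2) + (12 choose 3) + (12 choose 4) + (12 choose 5) + (12 choose 6) + (12 choose 7) + (12 choose 8) + (12 choose 9) + 1
     = 1 + 12 + 66 + 220 + 495 + 792 + 924 + 792 + 495 + 220 + 1
     = 4018.

4018


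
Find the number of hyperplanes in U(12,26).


Hyperplanes of U(12,26) are flats of rank 11.
In a uniform matroid, these are exactly the (11)-element subsets.
Count = C(26,11) = 7726160.

7726160


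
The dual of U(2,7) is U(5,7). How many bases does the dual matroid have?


The dual of U(r,n) is U(n-r, n) = U(5,7).
Bases of U(5,7) are all (5)-element subsets.
|B(M*)| = C(7,5) = 7! / (5! * 2!) = 21.

21


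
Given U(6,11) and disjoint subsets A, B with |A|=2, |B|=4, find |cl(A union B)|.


|A union B| = 2 + 4 = 6 (disjoint).
In U(6,11), cl(S) = S if |S| < 6, else cl(S) = E.
Since 6 >= 6, cl(A union B) = E.
|cl(A union B)| = 11.

11


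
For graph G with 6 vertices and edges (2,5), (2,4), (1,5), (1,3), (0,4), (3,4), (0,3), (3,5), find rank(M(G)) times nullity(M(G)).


r(M) = |V| - c = 6 - 1 = 5.
nullity = |E| - r(M) = 8 - 5 = 3.
Product = 5 * 3 = 15.

15


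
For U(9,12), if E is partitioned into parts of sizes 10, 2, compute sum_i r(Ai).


r(Ai) = min(|Ai|, 9) for each part.
Sum = min(10,9) + min(2,9)
    = 9 + 2
    = 11.

11


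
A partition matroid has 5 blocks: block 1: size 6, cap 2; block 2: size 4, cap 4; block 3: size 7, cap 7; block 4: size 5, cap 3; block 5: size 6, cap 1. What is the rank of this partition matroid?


Rank of a partition matroid = sum of min(|Si|, ci) for each block.
= min(6,2) + min(4,4) + min(7,7) + min(5,3) + min(6,1)
= 2 + 4 + 7 + 3 + 1
= 17.

17


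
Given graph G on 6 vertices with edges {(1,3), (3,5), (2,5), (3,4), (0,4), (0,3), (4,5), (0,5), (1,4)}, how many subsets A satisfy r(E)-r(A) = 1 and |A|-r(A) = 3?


R(x,y) = sum over A in 2^E of x^(r(E)-r(A)) * y^(|A|-r(A)).
G has 6 vertices, 9 edges. r(E) = 5.
Enumerate all 2^9 = 512 subsets.
Count subsets with r(E)-r(A)=1 and |A|-r(A)=3: 9.

9


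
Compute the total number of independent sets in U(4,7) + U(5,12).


For a direct sum, |I(M1+M2)| = |I(M1)| * |I(M2)|.
|I(U(4,7))| = sum C(7,k) for k=0..4 = 99.
|I(U(5,12))| = sum C(12,k) for k=0..5 = 1586.
Total = 99 * 1586 = 157014.

157014


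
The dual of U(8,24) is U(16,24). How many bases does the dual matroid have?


The dual of U(r,n) is U(n-r, n) = U(16,24).
Bases of U(16,24) are all (16)-element subsets.
|B(M*)| = (24 choose 16) = 735471.

735471


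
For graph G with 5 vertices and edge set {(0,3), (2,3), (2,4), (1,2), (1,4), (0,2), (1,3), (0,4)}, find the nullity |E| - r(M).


Cycle rank (nullity) = |E| - r(M) = |E| - (|V| - c).
|E| = 8, |V| = 5, c = 1.
Nullity = 8 - (5 - 1) = 8 - 4 = 4.

4


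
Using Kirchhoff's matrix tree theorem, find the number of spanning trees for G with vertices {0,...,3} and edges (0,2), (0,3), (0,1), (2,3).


By Kirchhoff's matrix tree theorem, the number of spanning trees equals
the determinant of any cofactor of the Laplacian matrix L.
G has 4 vertices and 4 edges.
Computing the (3 x 3) cofactor determinant gives 3.

3


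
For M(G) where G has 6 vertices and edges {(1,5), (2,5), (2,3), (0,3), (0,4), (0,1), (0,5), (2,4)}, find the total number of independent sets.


An independent set in a graphic matroid is an acyclic edge subset.
G has 6 vertices and 8 edges.
Enumerate all 2^8 = 256 subsets, checking for acyclicity.
Total independent sets = 186.

186


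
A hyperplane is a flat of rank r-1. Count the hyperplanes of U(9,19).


Hyperplanes of U(9,19) are flats of rank 8.
In a uniform matroid, these are exactly the (8)-element subsets.
Count = C(19,8) = 19! / (8! * 11!) = 75582.

75582


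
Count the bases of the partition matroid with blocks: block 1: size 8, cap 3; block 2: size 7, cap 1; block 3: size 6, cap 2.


A basis picks exactly ci elements from block i.
Number of bases = product of C(|Si|, ci).
= C(8,3) * C(7,1) * C(6,2)
= 56 * 7 * 15
= 5880.

5880


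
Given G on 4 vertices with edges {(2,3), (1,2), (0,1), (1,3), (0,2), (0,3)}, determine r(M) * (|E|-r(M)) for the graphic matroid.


r(M) = |V| - c = 4 - 1 = 3.
nullity = |E| - r(M) = 6 - 3 = 3.
Product = 3 * 3 = 9.

9


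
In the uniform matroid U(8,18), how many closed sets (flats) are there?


Flats of U(8,18): every subset of size < 8 is a flat, plus E itself.
Count = C(18,0) + C(18,1) + C(18,2) + C(18,3) + C(18,4) + C(18,5) + C(18,6) + C(18,7) + 1
     = 1 + 18 + 153 + 816 + 3060 + 8568 + 18564 + 31824 + 1
     = 63005.

63005


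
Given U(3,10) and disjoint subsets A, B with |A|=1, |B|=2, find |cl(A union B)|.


|A union B| = 1 + 2 = 3 (disjoint).
In U(3,10), cl(S) = S if |S| < 3, else cl(S) = E.
Since 3 >= 3, cl(A union B) = E.
|cl(A union B)| = 10.

10


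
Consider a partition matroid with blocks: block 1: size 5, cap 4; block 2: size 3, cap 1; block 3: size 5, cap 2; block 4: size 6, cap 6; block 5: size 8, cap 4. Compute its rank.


Rank of a partition matroid = sum of min(|Si|, ci) for each block.
= min(5,4) + min(3,1) + min(5,2) + min(6,6) + min(8,4)
= 4 + 1 + 2 + 6 + 4
= 17.

17


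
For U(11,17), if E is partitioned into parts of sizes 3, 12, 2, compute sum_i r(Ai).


r(Ai) = min(|Ai|, 11) for each part.
Sum = min(3,11) + min(12,11) + min(2,11)
    = 3 + 11 + 2
    = 16.

16


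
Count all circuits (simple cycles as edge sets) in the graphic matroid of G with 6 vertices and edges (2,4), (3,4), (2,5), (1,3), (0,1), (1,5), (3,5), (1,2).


A circuit in a graphic matroid = edge set of a simple cycle.
G has 6 vertices and 8 edges.
Enumerating all minimal edge subsets forming cycles...
Total circuits found: 7.

7


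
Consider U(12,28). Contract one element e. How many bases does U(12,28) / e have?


Contracting e from U(12,28) gives U(11,27).
Bases of U(11,27) = C(27,11) = 13037895.

13037895


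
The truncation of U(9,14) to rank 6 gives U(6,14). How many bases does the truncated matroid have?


Truncating U(9,14) to rank 6 gives U(6,14).
Bases of U(6,14) are all 6-element subsets of 14 elements.
Number of bases = C(14,6) = 3003.

3003


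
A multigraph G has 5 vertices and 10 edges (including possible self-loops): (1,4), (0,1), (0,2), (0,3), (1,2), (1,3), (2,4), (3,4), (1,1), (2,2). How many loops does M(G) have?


In a graphic matroid, a loop is a self-loop edge (u,u) with rank 0.
Examining all 10 edges for self-loops...
Self-loops found: (1,1), (2,2)
Number of loops = 2.

2


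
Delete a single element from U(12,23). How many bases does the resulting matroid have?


Deleting e from U(12,23) gives U(12,22) since n > r.
Bases of U(12,22) = C(22,12) = 22! / (12! * 10!) = 646646.

646646


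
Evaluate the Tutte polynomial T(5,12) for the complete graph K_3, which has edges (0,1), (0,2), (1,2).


T(K_3; x,y) = x^2 + x + y.
T(5,12) = 25 + 5 + 12 = 42.

42


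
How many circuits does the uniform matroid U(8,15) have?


In U(8,15), circuits are the (9)-element subsets.
Any set of 9 elements is dependent, and removing any one element gives
an independent set of size 8, so it is a minimal dependent set.
Number of circuits = (15 choose 9) = 5005.

5005


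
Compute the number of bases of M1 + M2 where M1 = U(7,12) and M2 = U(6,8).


Bases of a direct sum M1 + M2: |B| = |B(M1)| * |B(M2)|.
|B(U(7,12))| = C(12,7) = 792.
|B(U(6,8))| = C(8,6) = 28.
Total bases = 792 * 28 = 22176.

22176


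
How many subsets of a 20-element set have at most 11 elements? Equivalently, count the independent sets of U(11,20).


Independent sets of U(11,20) are all subsets of size <= 11.
Count = C(20,0) + C(20,1) + C(20,2) + C(20,3) + C(20,4) + C(20,5) + C(20,6) + C(20,7) + C(20,8) + C(20,9) + C(20,10) + C(20,11)
     = 1 + 20 + 190 + 1140 + 4845 + 15504 + 38760 + 77520 + 125970 + 167960 + 184756 + 167960
     = 784626.

784626


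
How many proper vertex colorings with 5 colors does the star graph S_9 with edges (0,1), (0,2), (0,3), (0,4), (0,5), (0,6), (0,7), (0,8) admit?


P(tree, k) = k * (k-1)^(8) for any tree on 9 vertices.
P(5) = 5 * 4^8 = 5 * 65536 = 327680.

327680


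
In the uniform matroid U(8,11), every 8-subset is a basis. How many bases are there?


Bases of U(8,11) are all 8-element subsets of the 11-element ground set.
Number of bases = C(11,8).
C(11,8) = 165.

165


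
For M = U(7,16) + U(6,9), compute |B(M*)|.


(M1+M2)* = M1* + M2*.
M1* = U(9,16), bases: C(16,9) = 11440.
M2* = U(3,9), bases: C(9,3) = 84.
|B(M*)| = 11440 * 84 = 960960.

960960


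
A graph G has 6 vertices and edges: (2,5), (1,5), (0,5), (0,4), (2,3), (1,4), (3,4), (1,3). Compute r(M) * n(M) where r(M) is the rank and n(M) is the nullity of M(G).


r(M) = |V| - c = 6 - 1 = 5.
nullity = |E| - r(M) = 8 - 5 = 3.
Product = 5 * 3 = 15.

15


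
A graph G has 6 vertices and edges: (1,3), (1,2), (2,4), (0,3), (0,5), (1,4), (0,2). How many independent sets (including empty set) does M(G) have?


An independent set in a graphic matroid is an acyclic edge subset.
G has 6 vertices and 7 edges.
Enumerate all 2^7 = 128 subsets, checking for acyclicity.
Total independent sets = 104.

104


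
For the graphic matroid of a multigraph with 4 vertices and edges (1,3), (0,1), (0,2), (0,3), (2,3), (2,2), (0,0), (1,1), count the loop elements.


In a graphic matroid, a loop is a self-loop edge (u,u) with rank 0.
Examining all 8 edges for self-loops...
Self-loops found: (2,2), (0,0), (1,1)
Number of loops = 3.

3


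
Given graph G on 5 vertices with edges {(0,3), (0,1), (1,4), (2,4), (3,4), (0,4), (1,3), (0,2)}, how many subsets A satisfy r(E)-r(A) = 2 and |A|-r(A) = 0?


R(x,y) = sum over A in 2^E of x^(r(E)-r(A)) * y^(|A|-r(A)).
G has 5 vertices, 8 edges. r(E) = 4.
Enumerate all 2^8 = 256 subsets.
Count subsets with r(E)-r(A)=2 and |A|-r(A)=0: 28.

28


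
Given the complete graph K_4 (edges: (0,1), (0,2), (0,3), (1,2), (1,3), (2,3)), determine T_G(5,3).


T(K_4; x,y) = x^3 + 3x^2 + 4xy + 2x + y^3 + 3y^2 + 2y.
Substituting x=5, y=3:
= 125 + 75 + 60 + 10 + 27 + 27 + 6
= 330.

330


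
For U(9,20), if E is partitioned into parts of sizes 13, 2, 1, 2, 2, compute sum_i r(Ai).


r(Ai) = min(|Ai|, 9) for each part.
Sum = min(13,9) + min(2,9) + min(1,9) + min(2,9) + min(2,9)
    = 9 + 2 + 1 + 2 + 2
    = 16.

16


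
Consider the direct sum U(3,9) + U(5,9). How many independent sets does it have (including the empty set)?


For a direct sum, |I(M1+M2)| = |I(M1)| * |I(M2)|.
|I(U(3,9))| = sum C(9,k) for k=0..3 = 130.
|I(U(5,9))| = sum C(9,k) for k=0..5 = 382.
Total = 130 * 382 = 49660.

49660


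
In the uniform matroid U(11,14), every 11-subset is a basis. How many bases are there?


Bases of U(11,14) are all 11-element subsets of the 14-element ground set.
Number of bases = C(14,11).
C(14,11) = 364.

364


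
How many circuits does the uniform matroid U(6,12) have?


In U(6,12), circuits are the (7)-element subsets.
Any set of 7 elements is dependent, and removing any one element gives
an independent set of size 6, so it is a minimal dependent set.
Number of circuits = (12 choose 7) = 792.

792


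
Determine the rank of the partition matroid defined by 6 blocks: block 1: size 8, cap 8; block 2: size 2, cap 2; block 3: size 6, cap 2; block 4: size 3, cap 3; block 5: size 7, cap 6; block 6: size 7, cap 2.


Rank of a partition matroid = sum of min(|Si|, ci) for each block.
= min(8,8) + min(2,2) + min(6,2) + min(3,3) + min(7,6) + min(7,2)
= 8 + 2 + 2 + 3 + 6 + 2
= 23.

23


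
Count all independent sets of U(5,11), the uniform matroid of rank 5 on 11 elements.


Independent sets of U(5,11) are all subsets of size <= 5.
Count = (11 choose 0) + (11 choose 1) + (11 choose 2) + (11 choose 3) + (11 choose 4) + (11 choose 5)
     = 1 + 11 + 55 + 165 + 330 + 462
     = 1024.

1024


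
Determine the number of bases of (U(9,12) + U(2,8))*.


(M1+M2)* = M1* + M2*.
M1* = U(3,12), bases: C(12,3) = 220.
M2* = U(6,8), bases: C(8,6) = 28.
|B(M*)| = 220 * 28 = 6160.

6160


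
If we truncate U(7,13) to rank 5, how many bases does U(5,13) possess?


Truncating U(7,13) to rank 5 gives U(5,13).
Bases of U(5,13) are all 5-element subsets of 13 elements.
Number of bases = C(13,5) = 13! / (5! * 8!) = 1287.

1287


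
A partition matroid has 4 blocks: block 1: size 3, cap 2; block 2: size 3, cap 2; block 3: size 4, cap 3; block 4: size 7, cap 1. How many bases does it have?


A basis picks exactly ci elements from block i.
Number of bases = product of C(|Si|, ci).
= C(3,2) * C(3,2) * C(4,3) * C(7,1)
= 3 * 3 * 4 * 7
= 252.

252


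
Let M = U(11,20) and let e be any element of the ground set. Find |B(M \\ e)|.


Deleting e from U(11,20) gives U(11,19) since n > r.
Bases of U(11,19) = C(19,11) = 19! / (11! * 8!) = 75582.

75582


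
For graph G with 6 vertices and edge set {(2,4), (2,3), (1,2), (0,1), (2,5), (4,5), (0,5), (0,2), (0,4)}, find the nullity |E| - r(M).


Cycle rank (nullity) = |E| - r(M) = |E| - (|V| - c).
|E| = 9, |V| = 6, c = 1.
Nullity = 9 - (6 - 1) = 9 - 5 = 4.

4


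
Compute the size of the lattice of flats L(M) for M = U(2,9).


Flats of U(2,9): every subset of size < 2 is a flat, plus E itself.
Count = (9 choose 0) + (9 choose 1) + 1
     = 1 + 9 + 1
     = 11.

11


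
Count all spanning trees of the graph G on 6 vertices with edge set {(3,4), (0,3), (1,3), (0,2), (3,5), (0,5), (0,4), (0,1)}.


By Kirchhoff's matrix tree theorem, the number of spanning trees equals
the determinant of any cofactor of the Laplacian matrix L.
G has 6 vertices and 8 edges.
Computing the (5 x 5) cofactor determinant gives 20.

20


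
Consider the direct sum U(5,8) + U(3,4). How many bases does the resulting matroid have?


Bases of a direct sum M1 + M2: |B| = |B(M1)| * |B(M2)|.
|B(U(5,8))| = C(8,5) = 56.
|B(U(3,4))| = C(4,3) = 4.
Total bases = 56 * 4 = 224.

224


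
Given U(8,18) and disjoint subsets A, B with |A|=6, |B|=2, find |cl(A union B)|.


|A union B| = 6 + 2 = 8 (disjoint).
In U(8,18), cl(S) = S if |S| < 8, else cl(S) = E.
Since 8 >= 8, cl(A union B) = E.
|cl(A union B)| = 18.

18


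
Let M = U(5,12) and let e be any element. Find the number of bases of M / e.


Contracting e from U(5,12) gives U(4,11).
Bases of U(4,11) = C(11,4) = 11! / (4! * 7!) = 330.

330


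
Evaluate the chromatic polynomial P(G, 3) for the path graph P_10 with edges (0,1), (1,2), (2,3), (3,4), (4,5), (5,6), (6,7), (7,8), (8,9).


P(P_10, k) = k * (k-1)^(9).
P(3) = 3 * 2^9 = 3 * 512 = 1536.

1536


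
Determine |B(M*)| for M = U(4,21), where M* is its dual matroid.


The dual of U(r,n) is U(n-r, n) = U(17,21).
Bases of U(17,21) are all (17)-element subsets.
|B(M*)| = C(21,17) = 5985.

5985


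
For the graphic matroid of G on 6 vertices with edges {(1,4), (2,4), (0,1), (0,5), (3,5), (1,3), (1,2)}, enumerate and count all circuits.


A circuit in a graphic matroid = edge set of a simple cycle.
G has 6 vertices and 7 edges.
Enumerating all minimal edge subsets forming cycles...
Total circuits found: 2.

2


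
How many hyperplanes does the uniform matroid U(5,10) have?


Hyperplanes of U(5,10) are flats of rank 4.
In a uniform matroid, these are exactly the (4)-element subsets.
Count = C(10,4) = 10! / (4! * 6!) = 210.

210


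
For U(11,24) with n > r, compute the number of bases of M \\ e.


Deleting e from U(11,24) gives U(11,23) since n > r.
Bases of U(11,23) = C(23,11) = 1352078.

1352078


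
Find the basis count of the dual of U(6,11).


The dual of U(r,n) is U(n-r, n) = U(5,11).
Bases of U(5,11) are all (5)-element subsets.
|B(M*)| = C(11,5) = 11! / (5! * 6!) = 462.

462


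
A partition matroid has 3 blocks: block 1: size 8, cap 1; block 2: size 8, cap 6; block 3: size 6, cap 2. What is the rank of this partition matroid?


Rank of a partition matroid = sum of min(|Si|, ci) for each block.
= min(8,1) + min(8,6) + min(6,2)
= 1 + 6 + 2
= 9.

9


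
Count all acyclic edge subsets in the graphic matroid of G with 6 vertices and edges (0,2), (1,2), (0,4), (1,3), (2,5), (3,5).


An independent set in a graphic matroid is an acyclic edge subset.
G has 6 vertices and 6 edges.
Enumerate all 2^6 = 64 subsets, checking for acyclicity.
Total independent sets = 60.

60


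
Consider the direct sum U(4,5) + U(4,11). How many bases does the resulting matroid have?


Bases of a direct sum M1 + M2: |B| = |B(M1)| * |B(M2)|.
|B(U(4,5))| = C(5,4) = 5.
|B(U(4,11))| = C(11,4) = 330.
Total bases = 5 * 330 = 1650.

1650


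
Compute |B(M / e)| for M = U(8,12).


Contracting e from U(8,12) gives U(7,11).
Bases of U(7,11) = C(11,7) = 11! / (7! * 4!) = 330.

330


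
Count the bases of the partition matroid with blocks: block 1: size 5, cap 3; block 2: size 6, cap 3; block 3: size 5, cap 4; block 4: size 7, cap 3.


A basis picks exactly ci elements from block i.
Number of bases = product of C(|Si|, ci).
= C(5,3) * C(6,3) * C(5,4) * C(7,3)
= 10 * 20 * 5 * 35
= 35000.

35000


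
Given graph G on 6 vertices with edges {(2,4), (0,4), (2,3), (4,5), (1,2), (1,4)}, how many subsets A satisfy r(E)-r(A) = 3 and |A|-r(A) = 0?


R(x,y) = sum over A in 2^E of x^(r(E)-r(A)) * y^(|A|-r(A)).
G has 6 vertices, 6 edges. r(E) = 5.
Enumerate all 2^6 = 64 subsets.
Count subsets with r(E)-r(A)=3 and |A|-r(A)=0: 15.

15


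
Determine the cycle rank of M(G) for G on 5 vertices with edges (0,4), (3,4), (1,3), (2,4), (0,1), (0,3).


Cycle rank (nullity) = |E| - r(M) = |E| - (|V| - c).
|E| = 6, |V| = 5, c = 1.
Nullity = 6 - (5 - 1) = 6 - 4 = 2.

2


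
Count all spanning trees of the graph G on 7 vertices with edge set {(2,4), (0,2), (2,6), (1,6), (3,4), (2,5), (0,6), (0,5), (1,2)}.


By Kirchhoff's matrix tree theorem, the number of spanning trees equals
the determinant of any cofactor of the Laplacian matrix L.
G has 7 vertices and 9 edges.
Computing the (6 x 6) cofactor determinant gives 21.

21


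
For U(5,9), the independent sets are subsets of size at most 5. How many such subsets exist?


Independent sets of U(5,9) are all subsets of size <= 5.
Count = C(9,0) + C(9,1) + C(9,2) + C(9,3) + C(9,4) + C(9,5)
     = 1 + 9 + 36 + 84 + 126 + 126
     = 382.

382


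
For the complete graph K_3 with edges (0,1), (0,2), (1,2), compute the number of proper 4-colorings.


P(K_3, k) = k(k-1)(k-2)...(k-2).
P(4) = (4) * (3) * (2) = 24.

24


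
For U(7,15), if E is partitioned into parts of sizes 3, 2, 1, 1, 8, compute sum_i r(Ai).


r(Ai) = min(|Ai|, 7) for each part.
Sum = min(3,7) + min(2,7) + min(1,7) + min(1,7) + min(8,7)
    = 3 + 2 + 1 + 1 + 7
    = 14.

14


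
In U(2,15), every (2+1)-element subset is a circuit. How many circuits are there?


In U(2,15), circuits are the (3)-element subsets.
Any set of 3 elements is dependent, and removing any one element gives
an independent set of size 2, so it is a minimal dependent set.
Number of circuits = C(15,3) = 15! / (3! * 12!) = 455.

455


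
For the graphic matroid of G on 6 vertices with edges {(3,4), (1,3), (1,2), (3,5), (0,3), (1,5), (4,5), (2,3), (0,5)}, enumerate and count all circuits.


A circuit in a graphic matroid = edge set of a simple cycle.
G has 6 vertices and 9 edges.
Enumerating all minimal edge subsets forming cycles...
Total circuits found: 10.

10


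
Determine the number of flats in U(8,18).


Flats of U(8,18): every subset of size < 8 is a flat, plus E itself.
Count = C(18,0) + C(18,1) + C(18,2) + C(18,3) + C(18,4) + C(18,5) + C(18,6) + C(18,7) + 1
     = 1 + 18 + 153 + 816 + 3060 + 8568 + 18564 + 31824 + 1
     = 63005.

63005


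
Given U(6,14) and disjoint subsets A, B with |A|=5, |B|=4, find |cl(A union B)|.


|A union B| = 5 + 4 = 9 (disjoint).
In U(6,14), cl(S) = S if |S| < 6, else cl(S) = E.
Since 9 >= 6, cl(A union B) = E.
|cl(A union B)| = 14.

14


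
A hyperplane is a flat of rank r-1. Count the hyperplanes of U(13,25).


Hyperplanes of U(13,25) are flats of rank 12.
In a uniform matroid, these are exactly the (12)-element subsets.
Count = C(25,12) = 5200300.

5200300
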